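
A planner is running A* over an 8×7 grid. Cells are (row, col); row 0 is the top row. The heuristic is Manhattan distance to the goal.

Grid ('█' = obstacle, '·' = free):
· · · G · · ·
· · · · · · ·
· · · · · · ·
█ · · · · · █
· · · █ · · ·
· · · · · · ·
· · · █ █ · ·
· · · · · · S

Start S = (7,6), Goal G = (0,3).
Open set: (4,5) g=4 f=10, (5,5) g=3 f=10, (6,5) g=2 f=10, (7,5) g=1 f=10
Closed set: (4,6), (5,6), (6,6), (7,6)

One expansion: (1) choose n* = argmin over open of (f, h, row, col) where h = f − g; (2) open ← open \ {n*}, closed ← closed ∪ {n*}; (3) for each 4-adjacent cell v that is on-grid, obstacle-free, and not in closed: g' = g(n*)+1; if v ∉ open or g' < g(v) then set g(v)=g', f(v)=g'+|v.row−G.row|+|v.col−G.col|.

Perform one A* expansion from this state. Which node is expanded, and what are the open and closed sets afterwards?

step 1: expand (4,5) (f=10, h=6) → closed; open now [(3,5) g=5 f=10, (4,4) g=5 f=10, (5,5) g=3 f=10, (6,5) g=2 f=10, (7,5) g=1 f=10]

expanded=(4,5); open=[(3,5) g=5 f=10, (4,4) g=5 f=10, (5,5) g=3 f=10, (6,5) g=2 f=10, (7,5) g=1 f=10]; closed=[(4,5), (4,6), (5,6), (6,6), (7,6)]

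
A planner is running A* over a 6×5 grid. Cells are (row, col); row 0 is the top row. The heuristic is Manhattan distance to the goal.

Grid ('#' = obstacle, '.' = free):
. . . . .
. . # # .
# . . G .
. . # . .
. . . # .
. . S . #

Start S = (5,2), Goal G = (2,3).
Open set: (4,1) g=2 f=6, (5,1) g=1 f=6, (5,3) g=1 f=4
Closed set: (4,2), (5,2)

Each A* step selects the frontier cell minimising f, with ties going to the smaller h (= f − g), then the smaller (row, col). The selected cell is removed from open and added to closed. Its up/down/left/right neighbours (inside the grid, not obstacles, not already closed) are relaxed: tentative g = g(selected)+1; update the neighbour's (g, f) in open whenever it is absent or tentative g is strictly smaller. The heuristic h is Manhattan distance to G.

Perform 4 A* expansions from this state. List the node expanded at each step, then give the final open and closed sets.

step 1: expand (5,3) (f=4, h=3) → closed; open now [(4,1) g=2 f=6, (5,1) g=1 f=6]
step 2: expand (4,1) (f=6, h=4) → closed; open now [(3,1) g=3 f=6, (4,0) g=3 f=8, (5,1) g=1 f=6]
step 3: expand (3,1) (f=6, h=3) → closed; open now [(2,1) g=4 f=6, (3,0) g=4 f=8, (4,0) g=3 f=8, (5,1) g=1 f=6]
step 4: expand (2,1) (f=6, h=2) → closed; open now [(1,1) g=5 f=8, (2,2) g=5 f=6, (3,0) g=4 f=8, (4,0) g=3 f=8, (5,1) g=1 f=6]

order=[(5,3) → (4,1) → (3,1) → (2,1)]; open=[(1,1) g=5 f=8, (2,2) g=5 f=6, (3,0) g=4 f=8, (4,0) g=3 f=8, (5,1) g=1 f=6]; closed=[(2,1), (3,1), (4,1), (4,2), (5,2), (5,3)]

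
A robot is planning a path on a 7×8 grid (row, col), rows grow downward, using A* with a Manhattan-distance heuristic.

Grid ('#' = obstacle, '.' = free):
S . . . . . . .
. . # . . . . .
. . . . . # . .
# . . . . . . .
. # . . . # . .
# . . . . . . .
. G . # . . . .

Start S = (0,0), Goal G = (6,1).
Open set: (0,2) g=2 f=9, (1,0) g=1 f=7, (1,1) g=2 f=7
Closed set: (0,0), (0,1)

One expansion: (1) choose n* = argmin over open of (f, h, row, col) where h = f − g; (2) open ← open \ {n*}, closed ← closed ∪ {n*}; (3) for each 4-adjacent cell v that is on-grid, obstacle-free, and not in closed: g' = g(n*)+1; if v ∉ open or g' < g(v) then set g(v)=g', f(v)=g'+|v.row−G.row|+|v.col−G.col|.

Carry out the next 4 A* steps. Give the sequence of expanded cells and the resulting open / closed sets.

step 1: expand (1,1) (f=7, h=5) → closed; open now [(0,2) g=2 f=9, (1,0) g=1 f=7, (2,1) g=3 f=7]
step 2: expand (2,1) (f=7, h=4) → closed; open now [(0,2) g=2 f=9, (1,0) g=1 f=7, (2,0) g=4 f=9, (2,2) g=4 f=9, (3,1) g=4 f=7]
step 3: expand (3,1) (f=7, h=3) → closed; open now [(0,2) g=2 f=9, (1,0) g=1 f=7, (2,0) g=4 f=9, (2,2) g=4 f=9, (3,2) g=5 f=9]
step 4: expand (1,0) (f=7, h=6) → closed; open now [(0,2) g=2 f=9, (2,0) g=2 f=7, (2,2) g=4 f=9, (3,2) g=5 f=9]

order=[(1,1) → (2,1) → (3,1) → (1,0)]; open=[(0,2) g=2 f=9, (2,0) g=2 f=7, (2,2) g=4 f=9, (3,2) g=5 f=9]; closed=[(0,0), (0,1), (1,0), (1,1), (2,1), (3,1)]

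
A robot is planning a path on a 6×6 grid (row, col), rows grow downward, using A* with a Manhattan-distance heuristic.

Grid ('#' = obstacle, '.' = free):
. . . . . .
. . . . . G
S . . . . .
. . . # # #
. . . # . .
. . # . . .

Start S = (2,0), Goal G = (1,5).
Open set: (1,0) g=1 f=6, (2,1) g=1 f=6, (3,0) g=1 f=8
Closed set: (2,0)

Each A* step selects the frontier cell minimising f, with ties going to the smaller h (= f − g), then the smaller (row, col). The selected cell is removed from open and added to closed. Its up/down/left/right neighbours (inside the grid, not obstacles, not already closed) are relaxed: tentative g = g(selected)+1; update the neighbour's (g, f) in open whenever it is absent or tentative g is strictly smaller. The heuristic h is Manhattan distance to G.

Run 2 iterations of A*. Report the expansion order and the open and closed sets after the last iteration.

step 1: expand (1,0) (f=6, h=5) → closed; open now [(0,0) g=2 f=8, (1,1) g=2 f=6, (2,1) g=1 f=6, (3,0) g=1 f=8]
step 2: expand (1,1) (f=6, h=4) → closed; open now [(0,0) g=2 f=8, (0,1) g=3 f=8, (1,2) g=3 f=6, (2,1) g=1 f=6, (3,0) g=1 f=8]

order=[(1,0) → (1,1)]; open=[(0,0) g=2 f=8, (0,1) g=3 f=8, (1,2) g=3 f=6, (2,1) g=1 f=6, (3,0) g=1 f=8]; closed=[(1,0), (1,1), (2,0)]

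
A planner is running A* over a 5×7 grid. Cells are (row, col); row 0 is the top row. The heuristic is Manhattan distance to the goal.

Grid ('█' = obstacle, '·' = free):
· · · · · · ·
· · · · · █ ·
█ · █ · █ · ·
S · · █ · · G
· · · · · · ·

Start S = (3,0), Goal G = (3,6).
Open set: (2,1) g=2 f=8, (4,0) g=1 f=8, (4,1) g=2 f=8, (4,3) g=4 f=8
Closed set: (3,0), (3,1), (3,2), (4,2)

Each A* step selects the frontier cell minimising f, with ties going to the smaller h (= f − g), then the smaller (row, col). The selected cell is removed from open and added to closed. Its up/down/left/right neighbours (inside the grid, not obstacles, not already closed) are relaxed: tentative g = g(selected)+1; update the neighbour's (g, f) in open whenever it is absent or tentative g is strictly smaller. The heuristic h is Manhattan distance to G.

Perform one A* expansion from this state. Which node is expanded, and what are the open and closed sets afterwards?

step 1: expand (4,3) (f=8, h=4) → closed; open now [(2,1) g=2 f=8, (4,0) g=1 f=8, (4,1) g=2 f=8, (4,4) g=5 f=8]

expanded=(4,3); open=[(2,1) g=2 f=8, (4,0) g=1 f=8, (4,1) g=2 f=8, (4,4) g=5 f=8]; closed=[(3,0), (3,1), (3,2), (4,2), (4,3)]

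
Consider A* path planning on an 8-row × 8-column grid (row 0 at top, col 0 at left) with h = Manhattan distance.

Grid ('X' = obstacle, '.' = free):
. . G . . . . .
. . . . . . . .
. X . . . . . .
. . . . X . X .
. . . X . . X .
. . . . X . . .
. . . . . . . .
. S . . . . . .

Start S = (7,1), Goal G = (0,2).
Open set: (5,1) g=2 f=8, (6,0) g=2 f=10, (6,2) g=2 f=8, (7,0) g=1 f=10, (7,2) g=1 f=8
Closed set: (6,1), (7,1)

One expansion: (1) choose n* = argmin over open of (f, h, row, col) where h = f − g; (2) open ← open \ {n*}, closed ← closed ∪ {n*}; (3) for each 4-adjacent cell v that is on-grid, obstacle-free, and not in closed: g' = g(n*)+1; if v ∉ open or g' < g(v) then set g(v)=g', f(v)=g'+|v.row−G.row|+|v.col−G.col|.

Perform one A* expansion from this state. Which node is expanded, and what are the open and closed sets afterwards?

step 1: expand (5,1) (f=8, h=6) → closed; open now [(4,1) g=3 f=8, (5,0) g=3 f=10, (5,2) g=3 f=8, (6,0) g=2 f=10, (6,2) g=2 f=8, (7,0) g=1 f=10, (7,2) g=1 f=8]

expanded=(5,1); open=[(4,1) g=3 f=8, (5,0) g=3 f=10, (5,2) g=3 f=8, (6,0) g=2 f=10, (6,2) g=2 f=8, (7,0) g=1 f=10, (7,2) g=1 f=8]; closed=[(5,1), (6,1), (7,1)]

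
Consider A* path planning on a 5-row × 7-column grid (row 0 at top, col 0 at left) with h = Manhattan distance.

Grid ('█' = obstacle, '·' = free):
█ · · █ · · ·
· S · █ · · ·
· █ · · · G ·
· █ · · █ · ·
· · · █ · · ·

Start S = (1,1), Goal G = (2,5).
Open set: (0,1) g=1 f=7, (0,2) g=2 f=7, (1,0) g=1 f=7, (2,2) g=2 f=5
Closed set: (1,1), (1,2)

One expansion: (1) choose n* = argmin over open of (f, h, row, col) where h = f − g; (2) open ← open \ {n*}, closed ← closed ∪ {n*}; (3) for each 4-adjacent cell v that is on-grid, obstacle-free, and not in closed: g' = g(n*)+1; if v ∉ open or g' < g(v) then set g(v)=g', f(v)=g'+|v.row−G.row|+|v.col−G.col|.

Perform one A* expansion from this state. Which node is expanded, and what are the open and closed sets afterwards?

step 1: expand (2,2) (f=5, h=3) → closed; open now [(0,1) g=1 f=7, (0,2) g=2 f=7, (1,0) g=1 f=7, (2,3) g=3 f=5, (3,2) g=3 f=7]

expanded=(2,2); open=[(0,1) g=1 f=7, (0,2) g=2 f=7, (1,0) g=1 f=7, (2,3) g=3 f=5, (3,2) g=3 f=7]; closed=[(1,1), (1,2), (2,2)]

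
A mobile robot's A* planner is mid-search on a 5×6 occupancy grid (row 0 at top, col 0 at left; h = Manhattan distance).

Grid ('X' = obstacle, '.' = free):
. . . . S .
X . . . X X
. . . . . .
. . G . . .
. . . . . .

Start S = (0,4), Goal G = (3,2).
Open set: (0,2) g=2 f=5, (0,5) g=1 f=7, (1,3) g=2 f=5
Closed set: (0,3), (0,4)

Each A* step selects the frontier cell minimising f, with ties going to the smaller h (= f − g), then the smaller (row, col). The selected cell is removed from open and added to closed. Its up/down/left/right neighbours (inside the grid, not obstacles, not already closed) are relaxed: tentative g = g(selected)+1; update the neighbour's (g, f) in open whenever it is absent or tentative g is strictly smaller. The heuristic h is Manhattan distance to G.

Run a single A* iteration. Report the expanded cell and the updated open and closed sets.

step 1: expand (0,2) (f=5, h=3) → closed; open now [(0,1) g=3 f=7, (0,5) g=1 f=7, (1,2) g=3 f=5, (1,3) g=2 f=5]

expanded=(0,2); open=[(0,1) g=3 f=7, (0,5) g=1 f=7, (1,2) g=3 f=5, (1,3) g=2 f=5]; closed=[(0,2), (0,3), (0,4)]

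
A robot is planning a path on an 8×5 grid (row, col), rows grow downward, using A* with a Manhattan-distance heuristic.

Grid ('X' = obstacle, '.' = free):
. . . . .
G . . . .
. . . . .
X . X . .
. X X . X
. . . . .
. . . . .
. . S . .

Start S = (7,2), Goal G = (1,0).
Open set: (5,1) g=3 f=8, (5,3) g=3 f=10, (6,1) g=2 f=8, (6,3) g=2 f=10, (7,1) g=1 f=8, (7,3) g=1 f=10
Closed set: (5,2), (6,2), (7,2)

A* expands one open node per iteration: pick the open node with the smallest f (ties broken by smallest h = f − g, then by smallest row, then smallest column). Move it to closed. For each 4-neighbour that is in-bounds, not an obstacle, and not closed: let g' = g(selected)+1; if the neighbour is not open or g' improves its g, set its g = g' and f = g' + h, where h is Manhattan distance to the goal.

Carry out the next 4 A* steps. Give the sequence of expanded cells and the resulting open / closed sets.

order=[(5,1) → (5,0) → (4,0) → (6,1)]; open=[(5,3) g=3 f=10, (6,0) g=3 f=8, (6,3) g=2 f=10, (7,1) g=1 f=8, (7,3) g=1 f=10]; closed=[(4,0), (5,0), (5,1), (5,2), (6,1), (6,2), (7,2)]

step 1: expand (5,1) (f=8, h=5) → closed; open now [(5,0) g=4 f=8, (5,3) g=3 f=10, (6,1) g=2 f=8, (6,3) g=2 f=10, (7,1) g=1 f=8, (7,3) g=1 f=10]
step 2: expand (5,0) (f=8, h=4) → closed; open now [(4,0) g=5 f=8, (5,3) g=3 f=10, (6,0) g=5 f=10, (6,1) g=2 f=8, (6,3) g=2 f=10, (7,1) g=1 f=8, (7,3) g=1 f=10]
step 3: expand (4,0) (f=8, h=3) → closed; open now [(5,3) g=3 f=10, (6,0) g=5 f=10, (6,1) g=2 f=8, (6,3) g=2 f=10, (7,1) g=1 f=8, (7,3) g=1 f=10]
step 4: expand (6,1) (f=8, h=6) → closed; open now [(5,3) g=3 f=10, (6,0) g=3 f=8, (6,3) g=2 f=10, (7,1) g=1 f=8, (7,3) g=1 f=10]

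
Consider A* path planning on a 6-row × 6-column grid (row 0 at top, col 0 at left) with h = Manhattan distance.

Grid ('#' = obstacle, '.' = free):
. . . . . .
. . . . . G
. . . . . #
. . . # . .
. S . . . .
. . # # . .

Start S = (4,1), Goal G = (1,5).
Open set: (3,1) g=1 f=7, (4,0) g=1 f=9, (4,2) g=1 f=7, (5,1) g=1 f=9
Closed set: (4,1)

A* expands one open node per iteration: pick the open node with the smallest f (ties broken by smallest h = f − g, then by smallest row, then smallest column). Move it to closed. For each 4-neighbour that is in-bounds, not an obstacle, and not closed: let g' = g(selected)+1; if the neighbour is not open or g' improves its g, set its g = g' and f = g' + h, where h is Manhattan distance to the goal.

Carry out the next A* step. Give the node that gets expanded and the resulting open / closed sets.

expanded=(3,1); open=[(2,1) g=2 f=7, (3,0) g=2 f=9, (3,2) g=2 f=7, (4,0) g=1 f=9, (4,2) g=1 f=7, (5,1) g=1 f=9]; closed=[(3,1), (4,1)]

step 1: expand (3,1) (f=7, h=6) → closed; open now [(2,1) g=2 f=7, (3,0) g=2 f=9, (3,2) g=2 f=7, (4,0) g=1 f=9, (4,2) g=1 f=7, (5,1) g=1 f=9]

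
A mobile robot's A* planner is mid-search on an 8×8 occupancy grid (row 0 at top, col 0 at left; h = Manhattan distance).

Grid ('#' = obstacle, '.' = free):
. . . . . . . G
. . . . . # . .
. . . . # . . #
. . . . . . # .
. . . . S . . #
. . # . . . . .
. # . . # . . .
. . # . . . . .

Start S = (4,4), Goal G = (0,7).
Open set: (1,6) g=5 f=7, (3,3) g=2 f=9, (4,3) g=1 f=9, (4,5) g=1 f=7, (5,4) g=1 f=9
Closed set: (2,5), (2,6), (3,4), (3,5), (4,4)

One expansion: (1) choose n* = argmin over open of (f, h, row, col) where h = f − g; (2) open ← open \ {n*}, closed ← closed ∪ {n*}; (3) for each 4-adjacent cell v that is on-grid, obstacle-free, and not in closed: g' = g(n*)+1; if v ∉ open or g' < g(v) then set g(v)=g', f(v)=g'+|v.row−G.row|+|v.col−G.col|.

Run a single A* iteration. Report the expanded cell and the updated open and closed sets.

expanded=(1,6); open=[(0,6) g=6 f=7, (1,7) g=6 f=7, (3,3) g=2 f=9, (4,3) g=1 f=9, (4,5) g=1 f=7, (5,4) g=1 f=9]; closed=[(1,6), (2,5), (2,6), (3,4), (3,5), (4,4)]

step 1: expand (1,6) (f=7, h=2) → closed; open now [(0,6) g=6 f=7, (1,7) g=6 f=7, (3,3) g=2 f=9, (4,3) g=1 f=9, (4,5) g=1 f=7, (5,4) g=1 f=9]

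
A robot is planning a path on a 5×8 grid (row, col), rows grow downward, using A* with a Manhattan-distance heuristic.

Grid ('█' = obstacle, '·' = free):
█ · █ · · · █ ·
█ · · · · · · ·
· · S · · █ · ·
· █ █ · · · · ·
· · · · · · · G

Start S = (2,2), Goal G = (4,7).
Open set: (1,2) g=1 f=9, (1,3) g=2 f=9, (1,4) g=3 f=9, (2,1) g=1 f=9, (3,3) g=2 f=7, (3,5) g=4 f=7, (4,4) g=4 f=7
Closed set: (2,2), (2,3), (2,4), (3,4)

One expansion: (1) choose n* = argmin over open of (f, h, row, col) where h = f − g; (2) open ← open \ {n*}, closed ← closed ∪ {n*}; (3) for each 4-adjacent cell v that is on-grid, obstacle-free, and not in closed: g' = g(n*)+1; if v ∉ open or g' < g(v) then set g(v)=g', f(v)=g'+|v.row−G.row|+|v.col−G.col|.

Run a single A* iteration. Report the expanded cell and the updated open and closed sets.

expanded=(3,5); open=[(1,2) g=1 f=9, (1,3) g=2 f=9, (1,4) g=3 f=9, (2,1) g=1 f=9, (3,3) g=2 f=7, (3,6) g=5 f=7, (4,4) g=4 f=7, (4,5) g=5 f=7]; closed=[(2,2), (2,3), (2,4), (3,4), (3,5)]

step 1: expand (3,5) (f=7, h=3) → closed; open now [(1,2) g=1 f=9, (1,3) g=2 f=9, (1,4) g=3 f=9, (2,1) g=1 f=9, (3,3) g=2 f=7, (3,6) g=5 f=7, (4,4) g=4 f=7, (4,5) g=5 f=7]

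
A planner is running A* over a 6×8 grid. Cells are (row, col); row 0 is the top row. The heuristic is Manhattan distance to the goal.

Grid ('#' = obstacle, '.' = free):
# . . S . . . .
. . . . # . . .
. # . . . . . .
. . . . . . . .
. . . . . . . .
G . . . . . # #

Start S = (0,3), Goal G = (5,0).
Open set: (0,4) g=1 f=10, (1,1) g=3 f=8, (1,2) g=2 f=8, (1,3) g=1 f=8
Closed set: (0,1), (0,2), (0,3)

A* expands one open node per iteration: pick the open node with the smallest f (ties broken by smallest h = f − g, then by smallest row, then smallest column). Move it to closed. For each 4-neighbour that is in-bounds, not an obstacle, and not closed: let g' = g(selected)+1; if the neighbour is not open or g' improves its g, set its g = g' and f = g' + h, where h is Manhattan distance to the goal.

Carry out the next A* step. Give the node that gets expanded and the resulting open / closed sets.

step 1: expand (1,1) (f=8, h=5) → closed; open now [(0,4) g=1 f=10, (1,0) g=4 f=8, (1,2) g=2 f=8, (1,3) g=1 f=8]

expanded=(1,1); open=[(0,4) g=1 f=10, (1,0) g=4 f=8, (1,2) g=2 f=8, (1,3) g=1 f=8]; closed=[(0,1), (0,2), (0,3), (1,1)]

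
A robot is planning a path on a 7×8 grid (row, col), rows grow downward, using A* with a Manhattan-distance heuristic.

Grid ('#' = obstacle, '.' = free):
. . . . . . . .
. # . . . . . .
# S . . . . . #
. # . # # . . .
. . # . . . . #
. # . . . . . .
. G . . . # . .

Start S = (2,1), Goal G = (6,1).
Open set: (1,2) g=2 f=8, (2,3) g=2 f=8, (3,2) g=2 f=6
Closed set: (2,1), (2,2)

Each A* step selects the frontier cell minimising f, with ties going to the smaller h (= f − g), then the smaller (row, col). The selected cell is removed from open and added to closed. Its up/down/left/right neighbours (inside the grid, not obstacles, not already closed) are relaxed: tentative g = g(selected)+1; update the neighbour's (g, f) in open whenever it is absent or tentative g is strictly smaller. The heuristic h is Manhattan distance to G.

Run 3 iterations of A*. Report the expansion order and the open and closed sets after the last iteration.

order=[(3,2) → (1,2) → (2,3)]; open=[(0,2) g=3 f=10, (1,3) g=3 f=10, (2,4) g=3 f=10]; closed=[(1,2), (2,1), (2,2), (2,3), (3,2)]

step 1: expand (3,2) (f=6, h=4) → closed; open now [(1,2) g=2 f=8, (2,3) g=2 f=8]
step 2: expand (1,2) (f=8, h=6) → closed; open now [(0,2) g=3 f=10, (1,3) g=3 f=10, (2,3) g=2 f=8]
step 3: expand (2,3) (f=8, h=6) → closed; open now [(0,2) g=3 f=10, (1,3) g=3 f=10, (2,4) g=3 f=10]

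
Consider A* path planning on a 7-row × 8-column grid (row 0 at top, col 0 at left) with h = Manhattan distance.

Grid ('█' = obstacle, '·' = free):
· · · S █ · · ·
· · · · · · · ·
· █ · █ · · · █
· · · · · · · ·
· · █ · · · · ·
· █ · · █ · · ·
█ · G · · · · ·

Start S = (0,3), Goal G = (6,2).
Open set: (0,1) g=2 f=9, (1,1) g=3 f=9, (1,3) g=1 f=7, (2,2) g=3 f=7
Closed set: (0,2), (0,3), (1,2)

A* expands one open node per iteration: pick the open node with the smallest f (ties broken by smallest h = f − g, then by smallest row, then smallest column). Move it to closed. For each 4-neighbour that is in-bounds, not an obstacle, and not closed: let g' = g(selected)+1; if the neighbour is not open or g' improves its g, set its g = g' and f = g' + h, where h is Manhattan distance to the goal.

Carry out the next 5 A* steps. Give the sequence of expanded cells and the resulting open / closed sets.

step 1: expand (2,2) (f=7, h=4) → closed; open now [(0,1) g=2 f=9, (1,1) g=3 f=9, (1,3) g=1 f=7, (3,2) g=4 f=7]
step 2: expand (3,2) (f=7, h=3) → closed; open now [(0,1) g=2 f=9, (1,1) g=3 f=9, (1,3) g=1 f=7, (3,1) g=5 f=9, (3,3) g=5 f=9]
step 3: expand (1,3) (f=7, h=6) → closed; open now [(0,1) g=2 f=9, (1,1) g=3 f=9, (1,4) g=2 f=9, (3,1) g=5 f=9, (3,3) g=5 f=9]
step 4: expand (3,1) (f=9, h=4) → closed; open now [(0,1) g=2 f=9, (1,1) g=3 f=9, (1,4) g=2 f=9, (3,0) g=6 f=11, (3,3) g=5 f=9, (4,1) g=6 f=9]
step 5: expand (4,1) (f=9, h=3) → closed; open now [(0,1) g=2 f=9, (1,1) g=3 f=9, (1,4) g=2 f=9, (3,0) g=6 f=11, (3,3) g=5 f=9, (4,0) g=7 f=11]

order=[(2,2) → (3,2) → (1,3) → (3,1) → (4,1)]; open=[(0,1) g=2 f=9, (1,1) g=3 f=9, (1,4) g=2 f=9, (3,0) g=6 f=11, (3,3) g=5 f=9, (4,0) g=7 f=11]; closed=[(0,2), (0,3), (1,2), (1,3), (2,2), (3,1), (3,2), (4,1)]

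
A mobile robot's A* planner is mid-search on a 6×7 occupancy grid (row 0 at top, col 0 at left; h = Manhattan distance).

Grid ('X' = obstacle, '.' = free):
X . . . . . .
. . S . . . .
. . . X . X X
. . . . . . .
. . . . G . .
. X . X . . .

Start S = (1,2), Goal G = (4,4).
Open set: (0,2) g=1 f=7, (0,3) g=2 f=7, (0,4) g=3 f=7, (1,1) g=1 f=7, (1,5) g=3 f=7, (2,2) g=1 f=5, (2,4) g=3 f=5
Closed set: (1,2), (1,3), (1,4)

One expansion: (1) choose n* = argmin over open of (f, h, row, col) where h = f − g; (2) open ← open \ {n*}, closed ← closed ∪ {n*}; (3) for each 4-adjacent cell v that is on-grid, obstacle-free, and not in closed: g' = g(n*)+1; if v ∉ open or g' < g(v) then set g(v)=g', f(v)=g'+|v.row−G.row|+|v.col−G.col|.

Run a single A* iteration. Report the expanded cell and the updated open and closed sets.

expanded=(2,4); open=[(0,2) g=1 f=7, (0,3) g=2 f=7, (0,4) g=3 f=7, (1,1) g=1 f=7, (1,5) g=3 f=7, (2,2) g=1 f=5, (3,4) g=4 f=5]; closed=[(1,2), (1,3), (1,4), (2,4)]

step 1: expand (2,4) (f=5, h=2) → closed; open now [(0,2) g=1 f=7, (0,3) g=2 f=7, (0,4) g=3 f=7, (1,1) g=1 f=7, (1,5) g=3 f=7, (2,2) g=1 f=5, (3,4) g=4 f=5]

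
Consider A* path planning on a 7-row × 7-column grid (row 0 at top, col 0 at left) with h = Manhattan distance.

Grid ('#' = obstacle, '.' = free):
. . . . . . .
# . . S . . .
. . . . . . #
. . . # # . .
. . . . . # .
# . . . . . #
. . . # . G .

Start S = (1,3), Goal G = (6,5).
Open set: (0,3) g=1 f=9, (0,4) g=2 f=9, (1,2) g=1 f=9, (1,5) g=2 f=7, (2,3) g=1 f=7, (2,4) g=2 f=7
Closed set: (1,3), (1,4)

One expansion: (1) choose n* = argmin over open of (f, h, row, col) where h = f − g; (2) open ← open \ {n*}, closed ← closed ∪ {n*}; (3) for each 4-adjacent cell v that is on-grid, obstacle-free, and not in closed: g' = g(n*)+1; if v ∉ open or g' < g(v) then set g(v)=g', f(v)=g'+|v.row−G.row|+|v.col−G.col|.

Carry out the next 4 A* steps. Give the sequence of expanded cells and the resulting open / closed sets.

order=[(1,5) → (2,5) → (3,5) → (2,4)]; open=[(0,3) g=1 f=9, (0,4) g=2 f=9, (0,5) g=3 f=9, (1,2) g=1 f=9, (1,6) g=3 f=9, (2,3) g=1 f=7, (3,6) g=5 f=9]; closed=[(1,3), (1,4), (1,5), (2,4), (2,5), (3,5)]

step 1: expand (1,5) (f=7, h=5) → closed; open now [(0,3) g=1 f=9, (0,4) g=2 f=9, (0,5) g=3 f=9, (1,2) g=1 f=9, (1,6) g=3 f=9, (2,3) g=1 f=7, (2,4) g=2 f=7, (2,5) g=3 f=7]
step 2: expand (2,5) (f=7, h=4) → closed; open now [(0,3) g=1 f=9, (0,4) g=2 f=9, (0,5) g=3 f=9, (1,2) g=1 f=9, (1,6) g=3 f=9, (2,3) g=1 f=7, (2,4) g=2 f=7, (3,5) g=4 f=7]
step 3: expand (3,5) (f=7, h=3) → closed; open now [(0,3) g=1 f=9, (0,4) g=2 f=9, (0,5) g=3 f=9, (1,2) g=1 f=9, (1,6) g=3 f=9, (2,3) g=1 f=7, (2,4) g=2 f=7, (3,6) g=5 f=9]
step 4: expand (2,4) (f=7, h=5) → closed; open now [(0,3) g=1 f=9, (0,4) g=2 f=9, (0,5) g=3 f=9, (1,2) g=1 f=9, (1,6) g=3 f=9, (2,3) g=1 f=7, (3,6) g=5 f=9]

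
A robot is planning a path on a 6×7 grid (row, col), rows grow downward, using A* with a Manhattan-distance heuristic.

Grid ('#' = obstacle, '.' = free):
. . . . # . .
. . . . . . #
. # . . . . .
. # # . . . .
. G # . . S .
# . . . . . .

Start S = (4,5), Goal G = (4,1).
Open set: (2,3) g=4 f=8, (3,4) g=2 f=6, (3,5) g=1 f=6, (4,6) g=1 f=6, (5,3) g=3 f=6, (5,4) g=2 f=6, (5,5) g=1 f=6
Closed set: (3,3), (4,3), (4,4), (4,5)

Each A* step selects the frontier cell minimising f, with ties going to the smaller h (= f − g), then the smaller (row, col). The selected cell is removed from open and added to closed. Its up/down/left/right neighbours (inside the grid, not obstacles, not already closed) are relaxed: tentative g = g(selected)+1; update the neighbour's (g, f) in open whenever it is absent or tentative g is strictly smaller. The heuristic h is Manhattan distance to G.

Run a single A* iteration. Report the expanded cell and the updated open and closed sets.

step 1: expand (5,3) (f=6, h=3) → closed; open now [(2,3) g=4 f=8, (3,4) g=2 f=6, (3,5) g=1 f=6, (4,6) g=1 f=6, (5,2) g=4 f=6, (5,4) g=2 f=6, (5,5) g=1 f=6]

expanded=(5,3); open=[(2,3) g=4 f=8, (3,4) g=2 f=6, (3,5) g=1 f=6, (4,6) g=1 f=6, (5,2) g=4 f=6, (5,4) g=2 f=6, (5,5) g=1 f=6]; closed=[(3,3), (4,3), (4,4), (4,5), (5,3)]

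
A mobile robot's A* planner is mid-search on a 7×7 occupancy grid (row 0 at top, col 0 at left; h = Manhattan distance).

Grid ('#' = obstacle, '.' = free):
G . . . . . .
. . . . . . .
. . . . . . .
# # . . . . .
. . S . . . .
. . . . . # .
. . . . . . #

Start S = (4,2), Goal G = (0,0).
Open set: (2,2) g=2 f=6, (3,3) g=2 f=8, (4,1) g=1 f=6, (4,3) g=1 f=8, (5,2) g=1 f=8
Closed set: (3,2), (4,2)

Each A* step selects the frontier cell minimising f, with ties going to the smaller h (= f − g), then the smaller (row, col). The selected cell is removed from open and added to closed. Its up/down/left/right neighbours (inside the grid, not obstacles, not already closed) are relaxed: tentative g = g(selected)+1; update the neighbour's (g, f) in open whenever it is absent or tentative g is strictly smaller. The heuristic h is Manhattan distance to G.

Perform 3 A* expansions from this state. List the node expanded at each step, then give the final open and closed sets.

order=[(2,2) → (1,2) → (0,2)]; open=[(0,1) g=5 f=6, (0,3) g=5 f=8, (1,1) g=4 f=6, (1,3) g=4 f=8, (2,1) g=3 f=6, (2,3) g=3 f=8, (3,3) g=2 f=8, (4,1) g=1 f=6, (4,3) g=1 f=8, (5,2) g=1 f=8]; closed=[(0,2), (1,2), (2,2), (3,2), (4,2)]

step 1: expand (2,2) (f=6, h=4) → closed; open now [(1,2) g=3 f=6, (2,1) g=3 f=6, (2,3) g=3 f=8, (3,3) g=2 f=8, (4,1) g=1 f=6, (4,3) g=1 f=8, (5,2) g=1 f=8]
step 2: expand (1,2) (f=6, h=3) → closed; open now [(0,2) g=4 f=6, (1,1) g=4 f=6, (1,3) g=4 f=8, (2,1) g=3 f=6, (2,3) g=3 f=8, (3,3) g=2 f=8, (4,1) g=1 f=6, (4,3) g=1 f=8, (5,2) g=1 f=8]
step 3: expand (0,2) (f=6, h=2) → closed; open now [(0,1) g=5 f=6, (0,3) g=5 f=8, (1,1) g=4 f=6, (1,3) g=4 f=8, (2,1) g=3 f=6, (2,3) g=3 f=8, (3,3) g=2 f=8, (4,1) g=1 f=6, (4,3) g=1 f=8, (5,2) g=1 f=8]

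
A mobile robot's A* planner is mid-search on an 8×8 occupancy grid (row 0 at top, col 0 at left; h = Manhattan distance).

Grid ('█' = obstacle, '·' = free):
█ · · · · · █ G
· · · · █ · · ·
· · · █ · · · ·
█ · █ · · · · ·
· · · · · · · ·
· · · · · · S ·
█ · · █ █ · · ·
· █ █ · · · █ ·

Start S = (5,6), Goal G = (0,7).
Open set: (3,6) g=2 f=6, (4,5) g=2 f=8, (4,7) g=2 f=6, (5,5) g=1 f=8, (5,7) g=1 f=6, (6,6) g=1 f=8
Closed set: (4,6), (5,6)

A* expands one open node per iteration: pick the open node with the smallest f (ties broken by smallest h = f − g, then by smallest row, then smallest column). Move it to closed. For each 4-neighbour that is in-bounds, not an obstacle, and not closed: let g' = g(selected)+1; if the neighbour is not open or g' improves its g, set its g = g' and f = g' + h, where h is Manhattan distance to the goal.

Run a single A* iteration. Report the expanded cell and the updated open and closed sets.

step 1: expand (3,6) (f=6, h=4) → closed; open now [(2,6) g=3 f=6, (3,5) g=3 f=8, (3,7) g=3 f=6, (4,5) g=2 f=8, (4,7) g=2 f=6, (5,5) g=1 f=8, (5,7) g=1 f=6, (6,6) g=1 f=8]

expanded=(3,6); open=[(2,6) g=3 f=6, (3,5) g=3 f=8, (3,7) g=3 f=6, (4,5) g=2 f=8, (4,7) g=2 f=6, (5,5) g=1 f=8, (5,7) g=1 f=6, (6,6) g=1 f=8]; closed=[(3,6), (4,6), (5,6)]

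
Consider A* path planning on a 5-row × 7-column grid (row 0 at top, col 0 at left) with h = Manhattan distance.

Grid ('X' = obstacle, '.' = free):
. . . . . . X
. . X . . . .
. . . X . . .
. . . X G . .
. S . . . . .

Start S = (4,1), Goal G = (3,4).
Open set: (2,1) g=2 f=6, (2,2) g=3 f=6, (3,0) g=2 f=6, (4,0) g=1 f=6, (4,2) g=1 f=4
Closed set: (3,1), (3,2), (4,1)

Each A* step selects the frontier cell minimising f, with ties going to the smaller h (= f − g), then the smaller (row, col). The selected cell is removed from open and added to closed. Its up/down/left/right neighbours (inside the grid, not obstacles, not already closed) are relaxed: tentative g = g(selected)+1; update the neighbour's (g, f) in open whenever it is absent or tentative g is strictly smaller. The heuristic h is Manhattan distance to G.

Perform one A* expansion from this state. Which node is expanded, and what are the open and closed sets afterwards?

expanded=(4,2); open=[(2,1) g=2 f=6, (2,2) g=3 f=6, (3,0) g=2 f=6, (4,0) g=1 f=6, (4,3) g=2 f=4]; closed=[(3,1), (3,2), (4,1), (4,2)]

step 1: expand (4,2) (f=4, h=3) → closed; open now [(2,1) g=2 f=6, (2,2) g=3 f=6, (3,0) g=2 f=6, (4,0) g=1 f=6, (4,3) g=2 f=4]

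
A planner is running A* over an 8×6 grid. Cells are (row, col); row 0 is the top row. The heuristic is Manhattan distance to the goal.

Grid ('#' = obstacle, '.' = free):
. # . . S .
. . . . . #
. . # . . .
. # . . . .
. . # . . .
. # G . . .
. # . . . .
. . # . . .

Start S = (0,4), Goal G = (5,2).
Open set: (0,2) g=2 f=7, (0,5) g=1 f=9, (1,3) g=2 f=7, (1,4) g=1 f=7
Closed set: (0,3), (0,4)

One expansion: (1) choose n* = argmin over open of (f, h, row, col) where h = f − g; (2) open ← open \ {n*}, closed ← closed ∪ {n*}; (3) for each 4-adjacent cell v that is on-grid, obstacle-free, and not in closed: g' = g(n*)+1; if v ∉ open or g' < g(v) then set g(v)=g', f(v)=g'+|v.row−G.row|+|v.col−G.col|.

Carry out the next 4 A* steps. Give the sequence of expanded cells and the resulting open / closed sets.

order=[(0,2) → (1,2) → (1,3) → (2,3)]; open=[(0,5) g=1 f=9, (1,1) g=4 f=9, (1,4) g=1 f=7, (2,4) g=4 f=9, (3,3) g=4 f=7]; closed=[(0,2), (0,3), (0,4), (1,2), (1,3), (2,3)]

step 1: expand (0,2) (f=7, h=5) → closed; open now [(0,5) g=1 f=9, (1,2) g=3 f=7, (1,3) g=2 f=7, (1,4) g=1 f=7]
step 2: expand (1,2) (f=7, h=4) → closed; open now [(0,5) g=1 f=9, (1,1) g=4 f=9, (1,3) g=2 f=7, (1,4) g=1 f=7]
step 3: expand (1,3) (f=7, h=5) → closed; open now [(0,5) g=1 f=9, (1,1) g=4 f=9, (1,4) g=1 f=7, (2,3) g=3 f=7]
step 4: expand (2,3) (f=7, h=4) → closed; open now [(0,5) g=1 f=9, (1,1) g=4 f=9, (1,4) g=1 f=7, (2,4) g=4 f=9, (3,3) g=4 f=7]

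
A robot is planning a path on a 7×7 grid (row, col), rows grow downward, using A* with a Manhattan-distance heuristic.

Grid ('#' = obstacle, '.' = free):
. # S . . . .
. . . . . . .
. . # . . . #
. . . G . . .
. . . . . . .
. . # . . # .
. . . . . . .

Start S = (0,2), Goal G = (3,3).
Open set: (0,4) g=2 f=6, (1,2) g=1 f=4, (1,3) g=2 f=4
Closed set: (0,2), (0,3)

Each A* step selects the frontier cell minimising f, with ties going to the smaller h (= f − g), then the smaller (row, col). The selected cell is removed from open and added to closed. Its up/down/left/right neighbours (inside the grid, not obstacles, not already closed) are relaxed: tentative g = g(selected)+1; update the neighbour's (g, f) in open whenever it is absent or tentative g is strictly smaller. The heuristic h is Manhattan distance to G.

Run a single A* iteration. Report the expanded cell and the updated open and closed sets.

expanded=(1,3); open=[(0,4) g=2 f=6, (1,2) g=1 f=4, (1,4) g=3 f=6, (2,3) g=3 f=4]; closed=[(0,2), (0,3), (1,3)]

step 1: expand (1,3) (f=4, h=2) → closed; open now [(0,4) g=2 f=6, (1,2) g=1 f=4, (1,4) g=3 f=6, (2,3) g=3 f=4]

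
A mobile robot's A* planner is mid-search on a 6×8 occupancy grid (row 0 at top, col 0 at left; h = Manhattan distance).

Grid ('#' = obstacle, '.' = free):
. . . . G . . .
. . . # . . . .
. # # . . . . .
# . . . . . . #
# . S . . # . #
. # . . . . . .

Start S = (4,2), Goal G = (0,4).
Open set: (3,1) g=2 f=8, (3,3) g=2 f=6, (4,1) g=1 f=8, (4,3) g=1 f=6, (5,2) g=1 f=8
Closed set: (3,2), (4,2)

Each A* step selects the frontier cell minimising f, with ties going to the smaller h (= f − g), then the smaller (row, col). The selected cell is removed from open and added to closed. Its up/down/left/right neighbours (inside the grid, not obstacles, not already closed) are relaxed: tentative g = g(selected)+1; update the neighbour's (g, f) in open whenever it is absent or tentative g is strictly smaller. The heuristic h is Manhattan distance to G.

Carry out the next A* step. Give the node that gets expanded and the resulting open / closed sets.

step 1: expand (3,3) (f=6, h=4) → closed; open now [(2,3) g=3 f=6, (3,1) g=2 f=8, (3,4) g=3 f=6, (4,1) g=1 f=8, (4,3) g=1 f=6, (5,2) g=1 f=8]

expanded=(3,3); open=[(2,3) g=3 f=6, (3,1) g=2 f=8, (3,4) g=3 f=6, (4,1) g=1 f=8, (4,3) g=1 f=6, (5,2) g=1 f=8]; closed=[(3,2), (3,3), (4,2)]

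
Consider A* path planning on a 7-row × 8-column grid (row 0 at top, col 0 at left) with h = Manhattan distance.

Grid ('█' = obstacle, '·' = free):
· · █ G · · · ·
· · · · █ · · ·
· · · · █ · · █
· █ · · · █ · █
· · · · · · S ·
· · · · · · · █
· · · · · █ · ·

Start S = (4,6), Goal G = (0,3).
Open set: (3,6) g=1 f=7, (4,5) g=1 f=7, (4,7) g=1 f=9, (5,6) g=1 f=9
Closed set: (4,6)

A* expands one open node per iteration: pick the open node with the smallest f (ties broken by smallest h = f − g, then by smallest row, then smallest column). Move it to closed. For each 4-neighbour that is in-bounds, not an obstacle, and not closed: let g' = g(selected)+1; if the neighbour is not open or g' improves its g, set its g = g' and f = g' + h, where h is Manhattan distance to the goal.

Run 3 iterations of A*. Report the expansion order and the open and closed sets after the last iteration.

order=[(3,6) → (2,6) → (1,6)]; open=[(0,6) g=4 f=7, (1,5) g=4 f=7, (1,7) g=4 f=9, (2,5) g=3 f=7, (4,5) g=1 f=7, (4,7) g=1 f=9, (5,6) g=1 f=9]; closed=[(1,6), (2,6), (3,6), (4,6)]

step 1: expand (3,6) (f=7, h=6) → closed; open now [(2,6) g=2 f=7, (4,5) g=1 f=7, (4,7) g=1 f=9, (5,6) g=1 f=9]
step 2: expand (2,6) (f=7, h=5) → closed; open now [(1,6) g=3 f=7, (2,5) g=3 f=7, (4,5) g=1 f=7, (4,7) g=1 f=9, (5,6) g=1 f=9]
step 3: expand (1,6) (f=7, h=4) → closed; open now [(0,6) g=4 f=7, (1,5) g=4 f=7, (1,7) g=4 f=9, (2,5) g=3 f=7, (4,5) g=1 f=7, (4,7) g=1 f=9, (5,6) g=1 f=9]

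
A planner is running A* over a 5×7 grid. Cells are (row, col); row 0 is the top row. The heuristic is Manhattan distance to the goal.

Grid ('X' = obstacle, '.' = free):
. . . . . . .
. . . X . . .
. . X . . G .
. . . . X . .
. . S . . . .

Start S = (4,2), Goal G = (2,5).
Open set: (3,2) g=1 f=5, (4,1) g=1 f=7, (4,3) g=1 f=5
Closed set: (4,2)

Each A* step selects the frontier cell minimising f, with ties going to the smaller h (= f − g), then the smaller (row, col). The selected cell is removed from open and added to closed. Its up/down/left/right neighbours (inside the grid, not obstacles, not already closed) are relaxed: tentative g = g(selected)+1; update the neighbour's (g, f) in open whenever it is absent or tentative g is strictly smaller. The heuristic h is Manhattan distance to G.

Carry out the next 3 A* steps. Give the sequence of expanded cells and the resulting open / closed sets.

order=[(3,2) → (3,3) → (2,3)]; open=[(2,4) g=4 f=5, (3,1) g=2 f=7, (4,1) g=1 f=7, (4,3) g=1 f=5]; closed=[(2,3), (3,2), (3,3), (4,2)]

step 1: expand (3,2) (f=5, h=4) → closed; open now [(3,1) g=2 f=7, (3,3) g=2 f=5, (4,1) g=1 f=7, (4,3) g=1 f=5]
step 2: expand (3,3) (f=5, h=3) → closed; open now [(2,3) g=3 f=5, (3,1) g=2 f=7, (4,1) g=1 f=7, (4,3) g=1 f=5]
step 3: expand (2,3) (f=5, h=2) → closed; open now [(2,4) g=4 f=5, (3,1) g=2 f=7, (4,1) g=1 f=7, (4,3) g=1 f=5]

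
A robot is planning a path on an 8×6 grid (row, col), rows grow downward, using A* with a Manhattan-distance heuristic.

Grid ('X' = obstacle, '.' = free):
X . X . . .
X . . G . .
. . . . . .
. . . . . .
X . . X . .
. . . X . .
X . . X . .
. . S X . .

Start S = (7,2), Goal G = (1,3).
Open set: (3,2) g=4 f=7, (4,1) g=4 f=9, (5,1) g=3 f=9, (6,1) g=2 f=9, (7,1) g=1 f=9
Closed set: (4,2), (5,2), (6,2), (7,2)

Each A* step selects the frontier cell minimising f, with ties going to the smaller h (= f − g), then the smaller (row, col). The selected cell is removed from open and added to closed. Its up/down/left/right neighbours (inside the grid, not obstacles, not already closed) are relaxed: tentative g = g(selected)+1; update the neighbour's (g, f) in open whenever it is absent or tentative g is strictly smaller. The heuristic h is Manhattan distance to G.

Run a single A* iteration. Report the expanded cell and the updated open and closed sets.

expanded=(3,2); open=[(2,2) g=5 f=7, (3,1) g=5 f=9, (3,3) g=5 f=7, (4,1) g=4 f=9, (5,1) g=3 f=9, (6,1) g=2 f=9, (7,1) g=1 f=9]; closed=[(3,2), (4,2), (5,2), (6,2), (7,2)]

step 1: expand (3,2) (f=7, h=3) → closed; open now [(2,2) g=5 f=7, (3,1) g=5 f=9, (3,3) g=5 f=7, (4,1) g=4 f=9, (5,1) g=3 f=9, (6,1) g=2 f=9, (7,1) g=1 f=9]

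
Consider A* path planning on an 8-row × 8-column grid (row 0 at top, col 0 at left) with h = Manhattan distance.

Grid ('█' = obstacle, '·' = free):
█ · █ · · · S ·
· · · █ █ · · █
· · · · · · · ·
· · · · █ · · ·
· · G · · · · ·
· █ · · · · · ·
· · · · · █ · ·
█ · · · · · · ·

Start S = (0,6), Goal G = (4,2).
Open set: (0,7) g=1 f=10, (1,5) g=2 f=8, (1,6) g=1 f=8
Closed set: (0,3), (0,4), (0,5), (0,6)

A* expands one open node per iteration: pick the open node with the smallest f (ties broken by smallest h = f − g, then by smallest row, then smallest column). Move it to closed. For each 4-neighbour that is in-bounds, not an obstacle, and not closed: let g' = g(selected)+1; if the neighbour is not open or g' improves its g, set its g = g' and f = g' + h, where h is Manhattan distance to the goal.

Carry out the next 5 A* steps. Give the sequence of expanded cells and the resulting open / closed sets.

order=[(1,5) → (2,5) → (2,4) → (2,3) → (2,2)]; open=[(0,7) g=1 f=10, (1,2) g=7 f=10, (1,6) g=1 f=8, (2,1) g=7 f=10, (2,6) g=4 f=10, (3,2) g=7 f=8, (3,3) g=6 f=8, (3,5) g=4 f=8]; closed=[(0,3), (0,4), (0,5), (0,6), (1,5), (2,2), (2,3), (2,4), (2,5)]

step 1: expand (1,5) (f=8, h=6) → closed; open now [(0,7) g=1 f=10, (1,6) g=1 f=8, (2,5) g=3 f=8]
step 2: expand (2,5) (f=8, h=5) → closed; open now [(0,7) g=1 f=10, (1,6) g=1 f=8, (2,4) g=4 f=8, (2,6) g=4 f=10, (3,5) g=4 f=8]
step 3: expand (2,4) (f=8, h=4) → closed; open now [(0,7) g=1 f=10, (1,6) g=1 f=8, (2,3) g=5 f=8, (2,6) g=4 f=10, (3,5) g=4 f=8]
step 4: expand (2,3) (f=8, h=3) → closed; open now [(0,7) g=1 f=10, (1,6) g=1 f=8, (2,2) g=6 f=8, (2,6) g=4 f=10, (3,3) g=6 f=8, (3,5) g=4 f=8]
step 5: expand (2,2) (f=8, h=2) → closed; open now [(0,7) g=1 f=10, (1,2) g=7 f=10, (1,6) g=1 f=8, (2,1) g=7 f=10, (2,6) g=4 f=10, (3,2) g=7 f=8, (3,3) g=6 f=8, (3,5) g=4 f=8]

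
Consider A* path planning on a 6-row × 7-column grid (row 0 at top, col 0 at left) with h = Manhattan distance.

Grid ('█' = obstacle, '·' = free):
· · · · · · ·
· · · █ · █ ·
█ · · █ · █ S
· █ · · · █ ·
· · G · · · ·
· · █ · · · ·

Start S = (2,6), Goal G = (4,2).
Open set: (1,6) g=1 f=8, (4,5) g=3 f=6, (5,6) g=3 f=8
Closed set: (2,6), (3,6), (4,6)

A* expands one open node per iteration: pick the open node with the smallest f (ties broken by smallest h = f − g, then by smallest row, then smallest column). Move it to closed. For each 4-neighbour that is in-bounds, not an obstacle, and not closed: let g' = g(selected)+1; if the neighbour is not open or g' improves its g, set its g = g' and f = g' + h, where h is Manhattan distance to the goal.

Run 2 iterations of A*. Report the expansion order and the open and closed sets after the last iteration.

order=[(4,5) → (4,4)]; open=[(1,6) g=1 f=8, (3,4) g=5 f=8, (4,3) g=5 f=6, (5,4) g=5 f=8, (5,5) g=4 f=8, (5,6) g=3 f=8]; closed=[(2,6), (3,6), (4,4), (4,5), (4,6)]

step 1: expand (4,5) (f=6, h=3) → closed; open now [(1,6) g=1 f=8, (4,4) g=4 f=6, (5,5) g=4 f=8, (5,6) g=3 f=8]
step 2: expand (4,4) (f=6, h=2) → closed; open now [(1,6) g=1 f=8, (3,4) g=5 f=8, (4,3) g=5 f=6, (5,4) g=5 f=8, (5,5) g=4 f=8, (5,6) g=3 f=8]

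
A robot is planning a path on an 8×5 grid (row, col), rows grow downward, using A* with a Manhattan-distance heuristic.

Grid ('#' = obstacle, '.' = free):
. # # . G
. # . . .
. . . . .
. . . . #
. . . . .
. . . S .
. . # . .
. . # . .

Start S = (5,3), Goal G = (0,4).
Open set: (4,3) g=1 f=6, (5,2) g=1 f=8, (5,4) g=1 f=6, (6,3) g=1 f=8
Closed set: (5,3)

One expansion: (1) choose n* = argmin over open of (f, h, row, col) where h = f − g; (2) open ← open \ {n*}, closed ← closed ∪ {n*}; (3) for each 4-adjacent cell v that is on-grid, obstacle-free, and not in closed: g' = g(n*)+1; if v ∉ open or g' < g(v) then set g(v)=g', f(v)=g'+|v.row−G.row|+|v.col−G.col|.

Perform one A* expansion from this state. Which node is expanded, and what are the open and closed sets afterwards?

step 1: expand (4,3) (f=6, h=5) → closed; open now [(3,3) g=2 f=6, (4,2) g=2 f=8, (4,4) g=2 f=6, (5,2) g=1 f=8, (5,4) g=1 f=6, (6,3) g=1 f=8]

expanded=(4,3); open=[(3,3) g=2 f=6, (4,2) g=2 f=8, (4,4) g=2 f=6, (5,2) g=1 f=8, (5,4) g=1 f=6, (6,3) g=1 f=8]; closed=[(4,3), (5,3)]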